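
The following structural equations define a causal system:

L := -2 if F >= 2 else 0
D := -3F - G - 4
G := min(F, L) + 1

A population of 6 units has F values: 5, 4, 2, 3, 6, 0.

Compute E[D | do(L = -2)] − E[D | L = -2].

Under do(L=-2), L's equation is replaced by L=-2 for every unit. Per-unit D: -18, -15, -9, -12, -21, -3. Mean = -13.
Conditioning on L=-2 selects the 5 unit(s) with F ∈ {5, 4, 2, 3, 6}. Their D values: -18, -15, -9, -12, -21. Mean = -15.
Difference = -13 − (-15) = 2.

2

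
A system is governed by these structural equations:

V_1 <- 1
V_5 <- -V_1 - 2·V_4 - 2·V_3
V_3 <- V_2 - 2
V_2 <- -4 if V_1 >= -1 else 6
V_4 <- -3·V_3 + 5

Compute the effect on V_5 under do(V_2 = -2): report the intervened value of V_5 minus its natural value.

do(V_2=-2) replaces the equation V_2 <- -4 if V_1 >= -1 else 6 with the constant V_2 = -2.
V_3 = V_2 - 2  [with V_2=-2]  = -4
V_4 = -3·V_3 + 5  [with V_3=-4]  = 17
V_5 = -V_1 - 2·V_4 - 2·V_3  [with V_1=1, V_4=17, V_3=-4]  = -27
Without intervention: V_2 = -4 if V_1 >= -1 else 6  [with V_1=1]  = -4; V_3 = V_2 - 2  [with V_2=-4]  = -6; V_4 = -3·V_3 + 5  [with V_3=-6]  = 23; V_5 = -V_1 - 2·V_4 - 2·V_3  [with V_1=1, V_4=23, V_3=-6]  = -35.
Change = -27 − (-35) = 8.

8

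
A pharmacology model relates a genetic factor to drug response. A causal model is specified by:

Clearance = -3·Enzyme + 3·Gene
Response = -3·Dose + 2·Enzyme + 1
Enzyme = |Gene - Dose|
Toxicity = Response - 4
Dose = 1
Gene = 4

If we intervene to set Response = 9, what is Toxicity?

Intervening sets Response = 9 and removes its equation (Response = -3·Dose + 2·Enzyme + 1).
Toxicity = Response - 4  [with Response=9]  = 5

5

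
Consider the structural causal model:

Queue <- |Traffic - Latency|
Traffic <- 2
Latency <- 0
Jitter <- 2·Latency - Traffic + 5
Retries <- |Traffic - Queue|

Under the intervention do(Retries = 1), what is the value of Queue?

Under do(Retries=1), the mechanism Retries <- |Traffic - Queue| is discarded; Retries is fixed at 1.
Since Queue is not a descendant of the intervened variable, it is unaffected.
Queue = |Traffic - Latency|  [with Traffic=2, Latency=0]  = 2

2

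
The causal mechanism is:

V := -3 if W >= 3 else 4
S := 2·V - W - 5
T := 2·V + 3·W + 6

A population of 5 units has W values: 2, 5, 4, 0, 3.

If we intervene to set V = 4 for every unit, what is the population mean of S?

0.2

Under do(V=4), V's equation is replaced by V=4 for every unit. Per-unit S: 1, -2, -1, 3, 0. Mean = 0.2.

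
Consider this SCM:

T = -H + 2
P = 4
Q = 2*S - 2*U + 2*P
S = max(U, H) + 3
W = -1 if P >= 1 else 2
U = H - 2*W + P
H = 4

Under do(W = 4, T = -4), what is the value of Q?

Under do(W = 4, T = -4), each intervened variable's structural equation is replaced by its fixed value.
U = H - 2*W + P  [with H=4, W=4, P=4]  = 0
S = max(U, H) + 3  [with U=0, H=4]  = 7
Q = 2*S - 2*U + 2*P  [with S=7, U=0, P=4]  = 22

22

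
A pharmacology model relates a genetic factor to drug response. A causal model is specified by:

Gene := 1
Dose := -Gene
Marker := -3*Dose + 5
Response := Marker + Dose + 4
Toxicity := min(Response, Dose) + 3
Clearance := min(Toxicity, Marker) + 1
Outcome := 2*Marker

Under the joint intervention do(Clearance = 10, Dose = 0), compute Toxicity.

The joint intervention fixes Clearance = 10, Dose = 0, removing each variable's own equation.
Marker = -3*Dose + 5  [with Dose=0]  = 5
Response = Marker + Dose + 4  [with Marker=5, Dose=0]  = 9
Toxicity = min(Response, Dose) + 3  [with Response=9, Dose=0]  = 3

3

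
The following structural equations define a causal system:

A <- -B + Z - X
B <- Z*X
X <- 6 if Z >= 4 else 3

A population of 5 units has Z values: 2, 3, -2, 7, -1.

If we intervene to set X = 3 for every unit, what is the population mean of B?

The intervention sets X=3 in all 5 units regardless of Z. Recomputing B per unit gives 6, 9, -6, 21, -3; average 5.4.

5.4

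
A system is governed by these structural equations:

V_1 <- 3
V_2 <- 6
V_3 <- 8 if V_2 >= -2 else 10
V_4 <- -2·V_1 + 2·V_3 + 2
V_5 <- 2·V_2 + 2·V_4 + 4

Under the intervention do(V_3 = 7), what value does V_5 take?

36

do(V_3=7) replaces the equation V_3 <- 8 if V_2 >= -2 else 10 with the constant V_3 = 7.
V_4 = -2·V_1 + 2·V_3 + 2  [with V_1=3, V_3=7]  = 10
V_5 = 2·V_2 + 2·V_4 + 4  [with V_2=6, V_4=10]  = 36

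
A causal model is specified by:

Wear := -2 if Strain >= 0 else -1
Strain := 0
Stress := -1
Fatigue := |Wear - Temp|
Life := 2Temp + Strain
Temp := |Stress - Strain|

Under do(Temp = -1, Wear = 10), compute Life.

Setting Temp = -1, Wear = 10 by intervention discards those variables' equations.
Life = 2Temp + Strain  [with Temp=-1, Strain=0]  = -2

-2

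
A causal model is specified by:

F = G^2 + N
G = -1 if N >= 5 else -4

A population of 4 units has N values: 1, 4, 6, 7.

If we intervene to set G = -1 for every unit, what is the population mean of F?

do(G=-1) breaks G's dependence on N. With G=-1 fixed, F across the units is 2, 5, 7, 8, mean 5.5.

5.5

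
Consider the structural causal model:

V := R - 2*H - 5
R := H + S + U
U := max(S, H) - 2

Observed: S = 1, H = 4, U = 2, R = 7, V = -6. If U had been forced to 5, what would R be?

10

The intervention breaks the incoming arrows to U: U := max(S, H) - 2 no longer applies, and U = 5.
R = H + S + U  [with H=4, S=1, U=5]  = 10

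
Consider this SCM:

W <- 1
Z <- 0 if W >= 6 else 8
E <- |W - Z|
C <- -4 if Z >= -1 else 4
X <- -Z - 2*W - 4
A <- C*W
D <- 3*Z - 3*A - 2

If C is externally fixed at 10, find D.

-8

The intervention breaks the incoming arrows to C: C <- -4 if Z >= -1 else 4 no longer applies, and C = 10.
Z = 0 if W >= 6 else 8  [with W=1]  = 8
A = C*W  [with C=10, W=1]  = 10
D = 3*Z - 3*A - 2  [with Z=8, A=10]  = -8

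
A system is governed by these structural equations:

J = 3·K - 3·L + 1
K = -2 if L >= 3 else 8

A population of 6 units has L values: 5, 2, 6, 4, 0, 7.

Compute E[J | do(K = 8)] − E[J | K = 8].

Every unit gets K=8 under the intervention. J values become 10, 19, 7, 13, 25, 4; E[J|do(K=8)] = 13.
Conditioning on K=8 selects the 2 unit(s) with L ∈ {2, 0}. Their J values: 19, 25. Mean = 22.
Difference = 13 − 22 = -9.

-9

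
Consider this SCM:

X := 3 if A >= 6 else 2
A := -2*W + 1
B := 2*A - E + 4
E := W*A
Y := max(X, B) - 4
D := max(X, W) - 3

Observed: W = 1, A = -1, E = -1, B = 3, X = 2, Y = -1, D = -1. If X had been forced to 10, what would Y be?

The intervention breaks the incoming arrows to X: X := 3 if A >= 6 else 2 no longer applies, and X = 10.
A = -2*W + 1  [with W=1]  = -1
E = W*A  [with W=1, A=-1]  = -1
B = 2*A - E + 4  [with A=-1, E=-1]  = 3
Y = max(X, B) - 4  [with X=10, B=3]  = 6

6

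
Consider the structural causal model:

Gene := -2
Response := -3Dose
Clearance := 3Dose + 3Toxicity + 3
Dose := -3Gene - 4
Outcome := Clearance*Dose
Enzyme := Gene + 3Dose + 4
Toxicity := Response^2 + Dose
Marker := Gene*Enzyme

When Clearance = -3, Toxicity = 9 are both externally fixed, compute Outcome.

-6

Under do(Clearance = -3, Toxicity = 9), each intervened variable's structural equation is replaced by its fixed value.
Dose = -3Gene - 4  [with Gene=-2]  = 2
Outcome = Clearance*Dose  [with Clearance=-3, Dose=2]  = -6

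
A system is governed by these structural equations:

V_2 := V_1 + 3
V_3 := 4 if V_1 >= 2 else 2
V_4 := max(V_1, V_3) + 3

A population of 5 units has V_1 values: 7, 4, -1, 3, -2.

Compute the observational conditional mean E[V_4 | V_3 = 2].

5

Observing V_3=2 restricts to units where V_3's equation naturally yields 2: V_1 ∈ {-1, -2}. In that subpopulation V_4 = 5, 5, mean 5.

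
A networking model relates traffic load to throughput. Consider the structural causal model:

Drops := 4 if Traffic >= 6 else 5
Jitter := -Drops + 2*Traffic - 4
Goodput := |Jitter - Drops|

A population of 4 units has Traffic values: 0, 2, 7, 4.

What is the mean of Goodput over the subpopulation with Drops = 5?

10

Observing Drops=5 restricts to units where Drops's equation naturally yields 5: Traffic ∈ {0, 2, 4}. In that subpopulation Goodput = 14, 10, 6, mean 10.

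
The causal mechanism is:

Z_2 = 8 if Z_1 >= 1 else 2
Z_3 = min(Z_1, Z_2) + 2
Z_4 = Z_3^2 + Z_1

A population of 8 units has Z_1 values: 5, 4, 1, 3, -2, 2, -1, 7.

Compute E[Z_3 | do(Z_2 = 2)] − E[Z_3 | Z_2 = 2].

Under do(Z_2=2), Z_2's equation is replaced by Z_2=2 for every unit. Per-unit Z_3: 4, 4, 3, 4, 0, 4, 1, 4. Mean = 3.
Observing Z_2=2 restricts to units where Z_2's equation naturally yields 2: Z_1 ∈ {-2, -1}. In that subpopulation Z_3 = 0, 1, mean 0.5.
Difference = 3 − 0.5 = 2.5.

2.5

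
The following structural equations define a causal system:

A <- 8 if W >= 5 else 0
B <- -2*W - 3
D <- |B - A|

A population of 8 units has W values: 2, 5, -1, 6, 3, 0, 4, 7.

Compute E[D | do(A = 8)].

17.5

Under do(A=8), A's equation is replaced by A=8 for every unit. Per-unit D: 15, 21, 9, 23, 17, 11, 19, 25. Mean = 17.5.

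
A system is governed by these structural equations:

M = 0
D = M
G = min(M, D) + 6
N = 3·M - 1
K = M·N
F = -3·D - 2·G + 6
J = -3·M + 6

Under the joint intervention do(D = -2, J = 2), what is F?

4

Under do(D = -2, J = 2), each intervened variable's structural equation is replaced by its fixed value.
G = min(M, D) + 6  [with M=0, D=-2]  = 4
F = -3·D - 2·G + 6  [with D=-2, G=4]  = 4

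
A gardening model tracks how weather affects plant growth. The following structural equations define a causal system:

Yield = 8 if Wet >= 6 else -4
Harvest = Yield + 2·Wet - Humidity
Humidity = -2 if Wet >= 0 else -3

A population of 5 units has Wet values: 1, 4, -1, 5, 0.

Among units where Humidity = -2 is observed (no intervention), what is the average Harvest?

Observing Humidity=-2 restricts to units where Humidity's equation naturally yields -2: Wet ∈ {1, 4, 5, 0}. In that subpopulation Harvest = 0, 6, 8, -2, mean 3.

3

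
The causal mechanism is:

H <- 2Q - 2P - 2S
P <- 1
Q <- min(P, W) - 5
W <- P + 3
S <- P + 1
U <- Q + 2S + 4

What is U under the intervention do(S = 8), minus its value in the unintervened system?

12

Intervening sets S = 8 and removes its equation (S <- P + 1).
W = P + 3  [with P=1]  = 4
Q = min(P, W) - 5  [with P=1, W=4]  = -4
U = Q + 2S + 4  [with Q=-4, S=8]  = 16
Without intervention: W = P + 3  [with P=1]  = 4; Q = min(P, W) - 5  [with P=1, W=4]  = -4; S = P + 1  [with P=1]  = 2; U = Q + 2S + 4  [with Q=-4, S=2]  = 4.
Change = 16 − 4 = 12.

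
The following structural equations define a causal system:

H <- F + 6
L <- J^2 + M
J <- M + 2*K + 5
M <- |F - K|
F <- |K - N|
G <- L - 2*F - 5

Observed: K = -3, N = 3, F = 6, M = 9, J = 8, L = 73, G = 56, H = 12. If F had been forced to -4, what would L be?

1

The intervention breaks the incoming arrows to F: F <- |K - N| no longer applies, and F = -4.
M = |F - K|  [with F=-4, K=-3]  = 1
J = M + 2*K + 5  [with M=1, K=-3]  = 0
L = J^2 + M  [with J=0, M=1]  = 1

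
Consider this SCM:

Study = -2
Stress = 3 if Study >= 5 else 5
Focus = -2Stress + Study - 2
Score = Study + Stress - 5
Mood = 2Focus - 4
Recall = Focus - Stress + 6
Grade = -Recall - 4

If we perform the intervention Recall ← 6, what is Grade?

Intervening sets Recall = 6 and removes its equation (Recall = Focus - Stress + 6).
Grade = -Recall - 4  [with Recall=6]  = -10

-10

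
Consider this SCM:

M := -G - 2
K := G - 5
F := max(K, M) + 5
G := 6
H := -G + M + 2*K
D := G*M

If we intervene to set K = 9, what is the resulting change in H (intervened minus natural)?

16

The intervention breaks the incoming arrows to K: K := G - 5 no longer applies, and K = 9.
M = -G - 2  [with G=6]  = -8
H = -G + M + 2*K  [with G=6, M=-8, K=9]  = 4
Without intervention: M = -G - 2  [with G=6]  = -8; K = G - 5  [with G=6]  = 1; H = -G + M + 2*K  [with G=6, M=-8, K=1]  = -12.
Change = 4 − (-12) = 16.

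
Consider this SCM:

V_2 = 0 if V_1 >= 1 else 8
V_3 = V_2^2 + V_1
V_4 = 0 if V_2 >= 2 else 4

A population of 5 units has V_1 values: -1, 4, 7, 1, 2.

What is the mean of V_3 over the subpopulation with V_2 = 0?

3.5

Observing V_2=0 restricts to units where V_2's equation naturally yields 0: V_1 ∈ {4, 7, 1, 2}. In that subpopulation V_3 = 4, 7, 1, 2, mean 3.5.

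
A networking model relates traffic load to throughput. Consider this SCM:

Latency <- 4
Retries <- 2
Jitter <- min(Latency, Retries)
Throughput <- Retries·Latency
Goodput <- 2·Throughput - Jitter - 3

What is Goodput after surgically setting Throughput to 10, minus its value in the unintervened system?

4

Intervening sets Throughput = 10 and removes its equation (Throughput <- Retries·Latency).
Jitter = min(Latency, Retries)  [with Latency=4, Retries=2]  = 2
Goodput = 2·Throughput - Jitter - 3  [with Throughput=10, Jitter=2]  = 15
Without intervention: Jitter = min(Latency, Retries)  [with Latency=4, Retries=2]  = 2; Throughput = Retries·Latency  [with Retries=2, Latency=4]  = 8; Goodput = 2·Throughput - Jitter - 3  [with Throughput=8, Jitter=2]  = 11.
Change = 15 − 11 = 4.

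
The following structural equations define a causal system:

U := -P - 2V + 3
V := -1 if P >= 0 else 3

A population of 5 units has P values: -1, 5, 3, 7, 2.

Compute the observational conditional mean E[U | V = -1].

0.75

Conditioning on V=-1 selects the 4 unit(s) with P ∈ {5, 3, 7, 2}. Their U values: 0, 2, -2, 3. Mean = 0.75.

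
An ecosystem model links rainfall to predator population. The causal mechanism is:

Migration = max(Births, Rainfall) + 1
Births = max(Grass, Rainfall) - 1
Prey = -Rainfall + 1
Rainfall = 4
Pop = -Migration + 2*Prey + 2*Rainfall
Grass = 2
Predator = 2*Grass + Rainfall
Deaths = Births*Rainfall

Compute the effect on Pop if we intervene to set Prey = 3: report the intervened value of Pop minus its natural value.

12

The intervention breaks the incoming arrows to Prey: Prey = -Rainfall + 1 no longer applies, and Prey = 3.
Births = max(Grass, Rainfall) - 1  [with Grass=2, Rainfall=4]  = 3
Migration = max(Births, Rainfall) + 1  [with Births=3, Rainfall=4]  = 5
Pop = -Migration + 2*Prey + 2*Rainfall  [with Migration=5, Prey=3, Rainfall=4]  = 9
Without intervention: Prey = -Rainfall + 1  [with Rainfall=4]  = -3; Births = max(Grass, Rainfall) - 1  [with Grass=2, Rainfall=4]  = 3; Migration = max(Births, Rainfall) + 1  [with Births=3, Rainfall=4]  = 5; Pop = -Migration + 2*Prey + 2*Rainfall  [with Migration=5, Prey=-3, Rainfall=4]  = -3.
Change = 9 − (-3) = 12.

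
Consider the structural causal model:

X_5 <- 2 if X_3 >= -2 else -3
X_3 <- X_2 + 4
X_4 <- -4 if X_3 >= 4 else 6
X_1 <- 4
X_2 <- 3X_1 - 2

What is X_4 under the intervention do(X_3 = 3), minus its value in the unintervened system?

10

The intervention breaks the incoming arrows to X_3: X_3 <- X_2 + 4 no longer applies, and X_3 = 3.
X_4 = -4 if X_3 >= 4 else 6  [with X_3=3]  = 6
Without intervention: X_2 = 3X_1 - 2  [with X_1=4]  = 10; X_3 = X_2 + 4  [with X_2=10]  = 14; X_4 = -4 if X_3 >= 4 else 6  [with X_3=14]  = -4.
Change = 6 − (-4) = 10.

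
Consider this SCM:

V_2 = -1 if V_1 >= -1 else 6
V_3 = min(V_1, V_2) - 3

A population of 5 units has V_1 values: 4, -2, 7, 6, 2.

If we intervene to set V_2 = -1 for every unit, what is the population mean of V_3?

-4.2

Under do(V_2=-1), V_2's equation is replaced by V_2=-1 for every unit. Per-unit V_3: -4, -5, -4, -4, -4. Mean = -4.2.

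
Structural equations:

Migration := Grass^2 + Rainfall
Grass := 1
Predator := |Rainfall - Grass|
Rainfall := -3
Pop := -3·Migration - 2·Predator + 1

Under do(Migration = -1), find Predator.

Under do(Migration=-1), the mechanism Migration := Grass^2 + Rainfall is discarded; Migration is fixed at -1.
Since Predator is not a descendant of the intervened variable, it is unaffected.
Predator = |Rainfall - Grass|  [with Rainfall=-3, Grass=1]  = 4

4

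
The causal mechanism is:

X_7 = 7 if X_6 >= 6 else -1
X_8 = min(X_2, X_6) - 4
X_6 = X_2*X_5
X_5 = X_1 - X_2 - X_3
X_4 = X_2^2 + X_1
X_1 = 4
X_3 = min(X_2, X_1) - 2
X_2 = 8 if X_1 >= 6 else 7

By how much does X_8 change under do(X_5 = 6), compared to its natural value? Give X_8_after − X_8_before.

42

do(X_5=6) replaces the equation X_5 = X_1 - X_2 - X_3 with the constant X_5 = 6.
X_2 = 8 if X_1 >= 6 else 7  [with X_1=4]  = 7
X_6 = X_2*X_5  [with X_2=7, X_5=6]  = 42
X_8 = min(X_2, X_6) - 4  [with X_2=7, X_6=42]  = 3
Without intervention: X_2 = 8 if X_1 >= 6 else 7  [with X_1=4]  = 7; X_3 = min(X_2, X_1) - 2  [with X_2=7, X_1=4]  = 2; X_5 = X_1 - X_2 - X_3  [with X_1=4, X_2=7, X_3=2]  = -5; X_6 = X_2*X_5  [with X_2=7, X_5=-5]  = -35; X_8 = min(X_2, X_6) - 4  [with X_2=7, X_6=-35]  = -39.
Change = 3 − (-39) = 42.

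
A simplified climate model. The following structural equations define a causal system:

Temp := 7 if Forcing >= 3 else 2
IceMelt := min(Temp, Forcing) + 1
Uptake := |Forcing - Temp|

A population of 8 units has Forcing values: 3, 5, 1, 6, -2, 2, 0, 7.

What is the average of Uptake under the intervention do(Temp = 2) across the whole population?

do(Temp=2) breaks Temp's dependence on Forcing. With Temp=2 fixed, Uptake across the units is 1, 3, 1, 4, 4, 0, 2, 5, mean 2.5.

2.5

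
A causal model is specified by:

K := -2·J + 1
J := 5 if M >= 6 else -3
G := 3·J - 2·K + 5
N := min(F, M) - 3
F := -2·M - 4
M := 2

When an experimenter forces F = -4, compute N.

Under do(F=-4), the mechanism F := -2·M - 4 is discarded; F is fixed at -4.
N = min(F, M) - 3  [with F=-4, M=2]  = -7

-7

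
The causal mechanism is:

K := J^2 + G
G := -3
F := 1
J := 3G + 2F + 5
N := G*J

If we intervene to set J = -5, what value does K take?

do(J=-5) replaces the equation J := 3G + 2F + 5 with the constant J = -5.
K = J^2 + G  [with J=-5, G=-3]  = 22

22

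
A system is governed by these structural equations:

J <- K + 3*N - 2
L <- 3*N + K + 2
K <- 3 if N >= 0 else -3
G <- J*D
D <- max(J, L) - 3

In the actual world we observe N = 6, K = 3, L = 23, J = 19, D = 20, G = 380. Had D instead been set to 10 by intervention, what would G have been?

190

The intervention breaks the incoming arrows to D: D <- max(J, L) - 3 no longer applies, and D = 10.
K = 3 if N >= 0 else -3  [with N=6]  = 3
J = K + 3*N - 2  [with K=3, N=6]  = 19
G = J*D  [with J=19, D=10]  = 190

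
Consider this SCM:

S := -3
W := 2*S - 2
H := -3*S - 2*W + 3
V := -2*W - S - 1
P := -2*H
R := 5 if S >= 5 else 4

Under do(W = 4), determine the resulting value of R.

Under do(W=4), the mechanism W := 2*S - 2 is discarded; W is fixed at 4.
No directed path runs from W to R, so R keeps its natural value.
R = 5 if S >= 5 else 4  [with S=-3]  = 4

4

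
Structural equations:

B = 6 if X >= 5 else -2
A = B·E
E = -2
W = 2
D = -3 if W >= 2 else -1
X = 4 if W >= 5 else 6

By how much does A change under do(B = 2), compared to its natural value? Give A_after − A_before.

Under do(B=2), the mechanism B = 6 if X >= 5 else -2 is discarded; B is fixed at 2.
A = B·E  [with B=2, E=-2]  = -4
Without intervention: X = 4 if W >= 5 else 6  [with W=2]  = 6; B = 6 if X >= 5 else -2  [with X=6]  = 6; A = B·E  [with B=6, E=-2]  = -12.
Change = -4 − (-12) = 8.

8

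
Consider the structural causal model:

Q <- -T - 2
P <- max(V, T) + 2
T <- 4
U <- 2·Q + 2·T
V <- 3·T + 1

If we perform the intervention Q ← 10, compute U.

The intervention breaks the incoming arrows to Q: Q <- -T - 2 no longer applies, and Q = 10.
U = 2·Q + 2·T  [with Q=10, T=4]  = 28

28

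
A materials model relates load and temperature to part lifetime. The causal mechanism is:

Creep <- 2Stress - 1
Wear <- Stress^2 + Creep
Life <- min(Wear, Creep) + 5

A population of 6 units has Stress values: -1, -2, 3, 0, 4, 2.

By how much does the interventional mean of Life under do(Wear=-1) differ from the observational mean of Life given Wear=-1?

do(Wear=-1) breaks Wear's dependence on Stress. With Wear=-1 fixed, Life across the units is 2, 0, 4, 4, 4, 4, mean 3.
Conditioning on Wear=-1 selects the 2 unit(s) with Stress ∈ {-2, 0}. Their Life values: 0, 4. Mean = 2.
Difference = 3 − 2 = 1.

1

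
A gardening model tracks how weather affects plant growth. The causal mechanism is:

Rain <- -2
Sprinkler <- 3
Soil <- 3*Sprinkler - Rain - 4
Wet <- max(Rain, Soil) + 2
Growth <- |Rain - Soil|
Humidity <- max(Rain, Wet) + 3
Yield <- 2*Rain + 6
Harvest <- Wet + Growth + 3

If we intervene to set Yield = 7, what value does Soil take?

7

Intervening sets Yield = 7 and removes its equation (Yield <- 2*Rain + 6).
Soil is not downstream of the intervention, so its value is determined by the original equations.
Soil = 3*Sprinkler - Rain - 4  [with Sprinkler=3, Rain=-2]  = 7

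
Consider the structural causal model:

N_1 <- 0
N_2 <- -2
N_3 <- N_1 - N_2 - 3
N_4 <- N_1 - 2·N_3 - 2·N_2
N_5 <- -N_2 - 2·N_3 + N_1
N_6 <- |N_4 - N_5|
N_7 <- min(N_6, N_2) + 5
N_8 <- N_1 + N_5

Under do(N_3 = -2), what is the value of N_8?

The intervention breaks the incoming arrows to N_3: N_3 <- N_1 - N_2 - 3 no longer applies, and N_3 = -2.
N_5 = -N_2 - 2·N_3 + N_1  [with N_2=-2, N_3=-2, N_1=0]  = 6
N_8 = N_1 + N_5  [with N_1=0, N_5=6]  = 6

6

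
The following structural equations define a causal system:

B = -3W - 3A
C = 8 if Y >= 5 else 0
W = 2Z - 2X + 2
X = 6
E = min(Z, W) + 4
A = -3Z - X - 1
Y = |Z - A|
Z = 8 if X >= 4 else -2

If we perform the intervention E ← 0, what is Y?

Intervening sets E = 0 and removes its equation (E = min(Z, W) + 4).
No directed path runs from E to Y, so Y keeps its natural value.
Z = 8 if X >= 4 else -2  [with X=6]  = 8
A = -3Z - X - 1  [with Z=8, X=6]  = -31
Y = |Z - A|  [with Z=8, A=-31]  = 39

39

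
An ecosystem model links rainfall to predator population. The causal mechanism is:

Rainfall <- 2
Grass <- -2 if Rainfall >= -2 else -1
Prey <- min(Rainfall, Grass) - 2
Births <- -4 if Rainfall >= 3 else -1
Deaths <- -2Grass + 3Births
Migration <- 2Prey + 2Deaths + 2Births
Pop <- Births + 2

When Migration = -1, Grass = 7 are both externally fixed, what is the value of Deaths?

-17

The joint intervention fixes Migration = -1, Grass = 7, removing each variable's own equation.
Births = -4 if Rainfall >= 3 else -1  [with Rainfall=2]  = -1
Deaths = -2Grass + 3Births  [with Grass=7, Births=-1]  = -17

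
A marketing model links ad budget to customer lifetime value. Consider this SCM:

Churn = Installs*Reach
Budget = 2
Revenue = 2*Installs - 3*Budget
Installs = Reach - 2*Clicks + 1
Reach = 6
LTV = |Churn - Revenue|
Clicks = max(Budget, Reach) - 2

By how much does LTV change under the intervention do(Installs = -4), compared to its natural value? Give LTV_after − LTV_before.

8

The intervention breaks the incoming arrows to Installs: Installs = Reach - 2*Clicks + 1 no longer applies, and Installs = -4.
Churn = Installs*Reach  [with Installs=-4, Reach=6]  = -24
Revenue = 2*Installs - 3*Budget  [with Installs=-4, Budget=2]  = -14
LTV = |Churn - Revenue|  [with Churn=-24, Revenue=-14]  = 10
Without intervention: Clicks = max(Budget, Reach) - 2  [with Budget=2, Reach=6]  = 4; Installs = Reach - 2*Clicks + 1  [with Reach=6, Clicks=4]  = -1; Churn = Installs*Reach  [with Installs=-1, Reach=6]  = -6; Revenue = 2*Installs - 3*Budget  [with Installs=-1, Budget=2]  = -8; LTV = |Churn - Revenue|  [with Churn=-6, Revenue=-8]  = 2.
Change = 10 − 2 = 8.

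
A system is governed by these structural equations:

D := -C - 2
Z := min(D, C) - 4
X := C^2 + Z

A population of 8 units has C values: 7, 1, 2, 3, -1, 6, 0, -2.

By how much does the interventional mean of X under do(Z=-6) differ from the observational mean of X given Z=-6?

The intervention sets Z=-6 in all 8 units regardless of C. Recomputing X per unit gives 43, -5, -2, 3, -5, 30, -6, -2; average 7.
Observing Z=-6 restricts to units where Z's equation naturally yields -6: C ∈ {0, -2}. In that subpopulation X = -6, -2, mean -4.
Difference = 7 − (-4) = 11.

11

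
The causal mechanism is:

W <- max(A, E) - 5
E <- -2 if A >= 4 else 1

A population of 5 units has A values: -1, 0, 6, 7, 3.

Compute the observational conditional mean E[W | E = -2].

Conditioning on E=-2 selects the 2 unit(s) with A ∈ {6, 7}. Their W values: 1, 2. Mean = 1.5.

1.5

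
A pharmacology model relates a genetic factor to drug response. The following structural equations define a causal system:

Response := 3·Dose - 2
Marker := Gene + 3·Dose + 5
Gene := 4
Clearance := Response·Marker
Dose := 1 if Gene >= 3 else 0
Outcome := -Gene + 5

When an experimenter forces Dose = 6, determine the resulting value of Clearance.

432

do(Dose=6) replaces the equation Dose := 1 if Gene >= 3 else 0 with the constant Dose = 6.
Marker = Gene + 3·Dose + 5  [with Gene=4, Dose=6]  = 27
Response = 3·Dose - 2  [with Dose=6]  = 16
Clearance = Response·Marker  [with Response=16, Marker=27]  = 432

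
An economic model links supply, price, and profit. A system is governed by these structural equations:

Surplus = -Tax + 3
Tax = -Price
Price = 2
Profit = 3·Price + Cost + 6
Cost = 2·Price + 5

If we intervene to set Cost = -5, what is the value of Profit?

7

Under do(Cost=-5), the mechanism Cost = 2·Price + 5 is discarded; Cost is fixed at -5.
Profit = 3·Price + Cost + 6  [with Price=2, Cost=-5]  = 7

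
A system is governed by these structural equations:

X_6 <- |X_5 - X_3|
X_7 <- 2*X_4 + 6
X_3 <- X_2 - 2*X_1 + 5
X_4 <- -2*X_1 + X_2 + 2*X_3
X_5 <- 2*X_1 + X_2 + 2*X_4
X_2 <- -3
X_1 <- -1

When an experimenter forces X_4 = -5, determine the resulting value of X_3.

Under do(X_4=-5), the mechanism X_4 <- -2*X_1 + X_2 + 2*X_3 is discarded; X_4 is fixed at -5.
Since X_3 is not a descendant of the intervened variable, it is unaffected.
X_3 = X_2 - 2*X_1 + 5  [with X_2=-3, X_1=-1]  = 4

4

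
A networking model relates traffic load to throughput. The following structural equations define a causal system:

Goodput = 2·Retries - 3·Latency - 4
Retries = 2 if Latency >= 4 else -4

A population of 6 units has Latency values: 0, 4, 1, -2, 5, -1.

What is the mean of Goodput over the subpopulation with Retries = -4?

-10.5

E[Goodput|Retries=-4] averages over only the 4 units with Retries=-4 (Latency = 0, 1, -2, -1): Goodput = -12, -15, -6, -9, mean -10.5.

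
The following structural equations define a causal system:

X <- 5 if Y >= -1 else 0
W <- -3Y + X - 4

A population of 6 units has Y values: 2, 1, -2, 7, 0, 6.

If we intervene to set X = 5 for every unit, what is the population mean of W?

-6

The intervention sets X=5 in all 6 units regardless of Y. Recomputing W per unit gives -5, -2, 7, -20, 1, -17; average -6.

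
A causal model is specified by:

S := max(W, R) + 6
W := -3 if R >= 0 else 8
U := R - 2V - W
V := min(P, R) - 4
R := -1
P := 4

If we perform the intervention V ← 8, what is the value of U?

Intervening sets V = 8 and removes its equation (V := min(P, R) - 4).
W = -3 if R >= 0 else 8  [with R=-1]  = 8
U = R - 2V - W  [with R=-1, V=8, W=8]  = -25

-25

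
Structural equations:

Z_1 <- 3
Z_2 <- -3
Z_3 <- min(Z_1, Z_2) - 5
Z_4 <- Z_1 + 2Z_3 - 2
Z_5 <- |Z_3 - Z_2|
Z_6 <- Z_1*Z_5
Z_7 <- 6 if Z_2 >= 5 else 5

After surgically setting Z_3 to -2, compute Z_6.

The intervention breaks the incoming arrows to Z_3: Z_3 <- min(Z_1, Z_2) - 5 no longer applies, and Z_3 = -2.
Z_5 = |Z_3 - Z_2|  [with Z_3=-2, Z_2=-3]  = 1
Z_6 = Z_1*Z_5  [with Z_1=3, Z_5=1]  = 3

3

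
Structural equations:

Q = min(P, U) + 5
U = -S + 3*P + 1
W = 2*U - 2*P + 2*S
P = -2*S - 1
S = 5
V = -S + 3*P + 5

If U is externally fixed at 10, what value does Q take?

-6

do(U=10) replaces the equation U = -S + 3*P + 1 with the constant U = 10.
P = -2*S - 1  [with S=5]  = -11
Q = min(P, U) + 5  [with P=-11, U=10]  = -6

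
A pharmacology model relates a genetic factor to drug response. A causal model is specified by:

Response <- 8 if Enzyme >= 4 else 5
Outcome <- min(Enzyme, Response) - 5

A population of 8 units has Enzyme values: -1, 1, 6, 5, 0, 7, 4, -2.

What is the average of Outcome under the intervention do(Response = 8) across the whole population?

Under do(Response=8), Response's equation is replaced by Response=8 for every unit. Per-unit Outcome: -6, -4, 1, 0, -5, 2, -1, -7. Mean = -2.5.

-2.5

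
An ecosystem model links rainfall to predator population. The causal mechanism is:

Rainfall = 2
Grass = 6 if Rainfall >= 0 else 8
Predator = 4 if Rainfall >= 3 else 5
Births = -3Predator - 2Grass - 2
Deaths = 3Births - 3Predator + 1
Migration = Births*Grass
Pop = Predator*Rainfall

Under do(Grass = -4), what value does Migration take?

Under do(Grass=-4), the mechanism Grass = 6 if Rainfall >= 0 else 8 is discarded; Grass is fixed at -4.
Predator = 4 if Rainfall >= 3 else 5  [with Rainfall=2]  = 5
Births = -3Predator - 2Grass - 2  [with Predator=5, Grass=-4]  = -9
Migration = Births*Grass  [with Births=-9, Grass=-4]  = 36

36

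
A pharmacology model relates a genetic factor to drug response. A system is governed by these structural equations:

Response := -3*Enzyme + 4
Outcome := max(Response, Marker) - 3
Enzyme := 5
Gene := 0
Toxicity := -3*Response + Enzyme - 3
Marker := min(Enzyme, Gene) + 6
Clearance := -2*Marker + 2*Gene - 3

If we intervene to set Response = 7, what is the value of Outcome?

4

The intervention breaks the incoming arrows to Response: Response := -3*Enzyme + 4 no longer applies, and Response = 7.
Marker = min(Enzyme, Gene) + 6  [with Enzyme=5, Gene=0]  = 6
Outcome = max(Response, Marker) - 3  [with Response=7, Marker=6]  = 4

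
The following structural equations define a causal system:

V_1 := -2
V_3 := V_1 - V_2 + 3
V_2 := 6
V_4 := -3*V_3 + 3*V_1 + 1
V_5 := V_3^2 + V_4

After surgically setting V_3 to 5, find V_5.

5

do(V_3=5) replaces the equation V_3 := V_1 - V_2 + 3 with the constant V_3 = 5.
V_4 = -3*V_3 + 3*V_1 + 1  [with V_3=5, V_1=-2]  = -20
V_5 = V_3^2 + V_4  [with V_3=5, V_4=-20]  = 5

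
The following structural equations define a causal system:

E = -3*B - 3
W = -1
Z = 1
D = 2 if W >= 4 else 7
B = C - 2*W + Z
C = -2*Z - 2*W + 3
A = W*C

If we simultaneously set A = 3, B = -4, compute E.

Under do(A = 3, B = -4), each intervened variable's structural equation is replaced by its fixed value.
E = -3*B - 3  [with B=-4]  = 9

9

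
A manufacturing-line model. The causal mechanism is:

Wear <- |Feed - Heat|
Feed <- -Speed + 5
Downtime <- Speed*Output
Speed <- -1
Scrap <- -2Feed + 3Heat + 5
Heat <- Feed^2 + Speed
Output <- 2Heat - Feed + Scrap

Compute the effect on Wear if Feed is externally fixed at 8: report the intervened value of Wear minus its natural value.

26

Under do(Feed=8), the mechanism Feed <- -Speed + 5 is discarded; Feed is fixed at 8.
Heat = Feed^2 + Speed  [with Feed=8, Speed=-1]  = 63
Wear = |Feed - Heat|  [with Feed=8, Heat=63]  = 55
Without intervention: Feed = -Speed + 5  [with Speed=-1]  = 6; Heat = Feed^2 + Speed  [with Feed=6, Speed=-1]  = 35; Wear = |Feed - Heat|  [with Feed=6, Heat=35]  = 29.
Change = 55 − 29 = 26.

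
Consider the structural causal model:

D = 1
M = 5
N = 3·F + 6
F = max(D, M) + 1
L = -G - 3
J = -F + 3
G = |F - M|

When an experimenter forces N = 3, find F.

6

Under do(N=3), the mechanism N = 3·F + 6 is discarded; N is fixed at 3.
Since F is not a descendant of the intervened variable, it is unaffected.
F = max(D, M) + 1  [with D=1, M=5]  = 6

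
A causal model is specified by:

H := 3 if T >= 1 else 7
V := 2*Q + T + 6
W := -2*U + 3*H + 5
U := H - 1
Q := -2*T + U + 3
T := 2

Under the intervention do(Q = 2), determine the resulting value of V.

The intervention breaks the incoming arrows to Q: Q := -2*T + U + 3 no longer applies, and Q = 2.
V = 2*Q + T + 6  [with Q=2, T=2]  = 12

12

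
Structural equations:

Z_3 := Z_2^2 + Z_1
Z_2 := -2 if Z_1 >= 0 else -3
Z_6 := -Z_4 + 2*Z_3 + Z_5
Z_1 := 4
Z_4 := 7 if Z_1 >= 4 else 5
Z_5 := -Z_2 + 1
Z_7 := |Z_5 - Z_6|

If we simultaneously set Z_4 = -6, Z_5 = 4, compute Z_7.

22

Under do(Z_4 = -6, Z_5 = 4), each intervened variable's structural equation is replaced by its fixed value.
Z_2 = -2 if Z_1 >= 0 else -3  [with Z_1=4]  = -2
Z_3 = Z_2^2 + Z_1  [with Z_2=-2, Z_1=4]  = 8
Z_6 = -Z_4 + 2*Z_3 + Z_5  [with Z_4=-6, Z_3=8, Z_5=4]  = 26
Z_7 = |Z_5 - Z_6|  [with Z_5=4, Z_6=26]  = 22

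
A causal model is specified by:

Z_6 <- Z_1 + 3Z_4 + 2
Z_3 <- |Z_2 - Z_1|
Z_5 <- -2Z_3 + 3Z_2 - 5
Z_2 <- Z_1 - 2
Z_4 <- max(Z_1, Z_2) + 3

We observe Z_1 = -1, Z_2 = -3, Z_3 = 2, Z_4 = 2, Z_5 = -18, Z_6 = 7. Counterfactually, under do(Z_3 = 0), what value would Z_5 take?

-14

do(Z_3=0) replaces the equation Z_3 <- |Z_2 - Z_1| with the constant Z_3 = 0.
Z_2 = Z_1 - 2  [with Z_1=-1]  = -3
Z_5 = -2Z_3 + 3Z_2 - 5  [with Z_3=0, Z_2=-3]  = -14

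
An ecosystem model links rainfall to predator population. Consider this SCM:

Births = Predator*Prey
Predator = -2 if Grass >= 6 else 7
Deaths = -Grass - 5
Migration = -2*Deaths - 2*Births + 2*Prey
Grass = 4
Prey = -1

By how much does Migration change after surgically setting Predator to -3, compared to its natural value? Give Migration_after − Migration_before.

-20

The intervention breaks the incoming arrows to Predator: Predator = -2 if Grass >= 6 else 7 no longer applies, and Predator = -3.
Births = Predator*Prey  [with Predator=-3, Prey=-1]  = 3
Deaths = -Grass - 5  [with Grass=4]  = -9
Migration = -2*Deaths - 2*Births + 2*Prey  [with Deaths=-9, Births=3, Prey=-1]  = 10
Without intervention: Predator = -2 if Grass >= 6 else 7  [with Grass=4]  = 7; Births = Predator*Prey  [with Predator=7, Prey=-1]  = -7; Deaths = -Grass - 5  [with Grass=4]  = -9; Migration = -2*Deaths - 2*Births + 2*Prey  [with Deaths=-9, Births=-7, Prey=-1]  = 30.
Change = 10 − 30 = -20.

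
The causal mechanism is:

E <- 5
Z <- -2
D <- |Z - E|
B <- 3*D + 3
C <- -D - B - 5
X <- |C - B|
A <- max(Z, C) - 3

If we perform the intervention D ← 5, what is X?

46

The intervention breaks the incoming arrows to D: D <- |Z - E| no longer applies, and D = 5.
B = 3*D + 3  [with D=5]  = 18
C = -D - B - 5  [with D=5, B=18]  = -28
X = |C - B|  [with C=-28, B=18]  = 46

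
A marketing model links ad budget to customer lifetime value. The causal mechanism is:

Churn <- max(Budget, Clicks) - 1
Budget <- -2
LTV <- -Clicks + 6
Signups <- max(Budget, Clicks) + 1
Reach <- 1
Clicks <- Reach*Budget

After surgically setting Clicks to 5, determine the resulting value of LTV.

The intervention breaks the incoming arrows to Clicks: Clicks <- Reach*Budget no longer applies, and Clicks = 5.
LTV = -Clicks + 6  [with Clicks=5]  = 1

1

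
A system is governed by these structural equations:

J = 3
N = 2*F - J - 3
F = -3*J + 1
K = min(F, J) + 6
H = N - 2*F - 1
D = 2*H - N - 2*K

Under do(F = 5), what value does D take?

Under do(F=5), the mechanism F = -3*J + 1 is discarded; F is fixed at 5.
N = 2*F - J - 3  [with F=5, J=3]  = 4
K = min(F, J) + 6  [with F=5, J=3]  = 9
H = N - 2*F - 1  [with N=4, F=5]  = -7
D = 2*H - N - 2*K  [with H=-7, N=4, K=9]  = -36

-36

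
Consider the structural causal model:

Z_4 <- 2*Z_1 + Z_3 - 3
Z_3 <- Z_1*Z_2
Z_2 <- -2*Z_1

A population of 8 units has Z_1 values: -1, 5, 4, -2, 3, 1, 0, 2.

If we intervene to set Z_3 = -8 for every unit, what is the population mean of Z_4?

The intervention sets Z_3=-8 in all 8 units regardless of Z_1. Recomputing Z_4 per unit gives -13, -1, -3, -15, -5, -9, -11, -7; average -8.

-8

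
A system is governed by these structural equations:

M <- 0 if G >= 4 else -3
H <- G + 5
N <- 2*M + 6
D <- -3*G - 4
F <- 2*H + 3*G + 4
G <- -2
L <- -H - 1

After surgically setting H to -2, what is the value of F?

The intervention breaks the incoming arrows to H: H <- G + 5 no longer applies, and H = -2.
F = 2*H + 3*G + 4  [with H=-2, G=-2]  = -6

-6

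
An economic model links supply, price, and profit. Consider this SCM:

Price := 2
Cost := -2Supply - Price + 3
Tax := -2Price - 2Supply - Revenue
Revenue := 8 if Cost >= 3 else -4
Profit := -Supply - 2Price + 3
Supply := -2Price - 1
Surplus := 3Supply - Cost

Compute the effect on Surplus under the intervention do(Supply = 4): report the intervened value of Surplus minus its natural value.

45

Under do(Supply=4), the mechanism Supply := -2Price - 1 is discarded; Supply is fixed at 4.
Cost = -2Supply - Price + 3  [with Supply=4, Price=2]  = -7
Surplus = 3Supply - Cost  [with Supply=4, Cost=-7]  = 19
Without intervention: Supply = -2Price - 1  [with Price=2]  = -5; Cost = -2Supply - Price + 3  [with Supply=-5, Price=2]  = 11; Surplus = 3Supply - Cost  [with Supply=-5, Cost=11]  = -26.
Change = 19 − (-26) = 45.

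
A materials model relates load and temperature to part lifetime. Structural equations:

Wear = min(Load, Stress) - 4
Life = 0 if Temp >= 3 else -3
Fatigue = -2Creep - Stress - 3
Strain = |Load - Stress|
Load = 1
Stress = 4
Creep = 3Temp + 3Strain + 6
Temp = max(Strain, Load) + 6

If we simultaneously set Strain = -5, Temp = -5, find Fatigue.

Under do(Strain = -5, Temp = -5), each intervened variable's structural equation is replaced by its fixed value.
Creep = 3Temp + 3Strain + 6  [with Temp=-5, Strain=-5]  = -24
Fatigue = -2Creep - Stress - 3  [with Creep=-24, Stress=4]  = 41

41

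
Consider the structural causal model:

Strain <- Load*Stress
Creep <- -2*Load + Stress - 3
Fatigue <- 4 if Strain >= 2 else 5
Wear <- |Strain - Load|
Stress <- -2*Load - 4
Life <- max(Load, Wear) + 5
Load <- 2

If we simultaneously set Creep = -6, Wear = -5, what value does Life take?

Under do(Creep = -6, Wear = -5), each intervened variable's structural equation is replaced by its fixed value.
Life = max(Load, Wear) + 5  [with Load=2, Wear=-5]  = 7

7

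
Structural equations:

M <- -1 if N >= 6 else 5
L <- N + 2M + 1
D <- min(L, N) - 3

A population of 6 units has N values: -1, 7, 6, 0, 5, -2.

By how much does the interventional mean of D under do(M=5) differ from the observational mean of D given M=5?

The intervention sets M=5 in all 6 units regardless of N. Recomputing D per unit gives -4, 4, 3, -3, 2, -5; average -0.5.
Observing M=5 restricts to units where M's equation naturally yields 5: N ∈ {-1, 0, 5, -2}. In that subpopulation D = -4, -3, 2, -5, mean -2.5.
Difference = -0.5 − (-2.5) = 2.

2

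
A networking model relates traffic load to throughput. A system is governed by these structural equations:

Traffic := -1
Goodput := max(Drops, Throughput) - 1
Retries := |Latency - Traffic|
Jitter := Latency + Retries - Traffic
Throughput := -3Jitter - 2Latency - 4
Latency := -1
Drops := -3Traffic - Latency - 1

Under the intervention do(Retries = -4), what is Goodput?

9

The intervention breaks the incoming arrows to Retries: Retries := |Latency - Traffic| no longer applies, and Retries = -4.
Drops = -3Traffic - Latency - 1  [with Traffic=-1, Latency=-1]  = 3
Jitter = Latency + Retries - Traffic  [with Latency=-1, Retries=-4, Traffic=-1]  = -4
Throughput = -3Jitter - 2Latency - 4  [with Jitter=-4, Latency=-1]  = 10
Goodput = max(Drops, Throughput) - 1  [with Drops=3, Throughput=10]  = 9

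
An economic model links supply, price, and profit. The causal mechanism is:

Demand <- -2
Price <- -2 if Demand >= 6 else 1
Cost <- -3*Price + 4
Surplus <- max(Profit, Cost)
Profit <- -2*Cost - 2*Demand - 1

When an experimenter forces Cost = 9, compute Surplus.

do(Cost=9) replaces the equation Cost <- -3*Price + 4 with the constant Cost = 9.
Profit = -2*Cost - 2*Demand - 1  [with Cost=9, Demand=-2]  = -15
Surplus = max(Profit, Cost)  [with Profit=-15, Cost=9]  = 9

9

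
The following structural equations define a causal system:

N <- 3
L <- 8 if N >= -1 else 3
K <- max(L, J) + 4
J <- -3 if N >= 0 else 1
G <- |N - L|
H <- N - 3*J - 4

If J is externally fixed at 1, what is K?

do(J=1) replaces the equation J <- -3 if N >= 0 else 1 with the constant J = 1.
L = 8 if N >= -1 else 3  [with N=3]  = 8
K = max(L, J) + 4  [with L=8, J=1]  = 12

12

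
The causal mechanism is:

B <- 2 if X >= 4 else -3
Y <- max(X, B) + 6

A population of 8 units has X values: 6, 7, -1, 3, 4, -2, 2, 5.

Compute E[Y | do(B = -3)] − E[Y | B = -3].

2.5

Under do(B=-3), B's equation is replaced by B=-3 for every unit. Per-unit Y: 12, 13, 5, 9, 10, 4, 8, 11. Mean = 9.
Conditioning on B=-3 selects the 4 unit(s) with X ∈ {-1, 3, -2, 2}. Their Y values: 5, 9, 4, 8. Mean = 6.5.
Difference = 9 − 6.5 = 2.5.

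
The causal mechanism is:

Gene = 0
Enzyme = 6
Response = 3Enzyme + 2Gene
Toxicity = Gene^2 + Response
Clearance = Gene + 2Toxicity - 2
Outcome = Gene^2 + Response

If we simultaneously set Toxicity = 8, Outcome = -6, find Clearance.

Setting Toxicity = 8, Outcome = -6 by intervention discards those variables' equations.
Clearance = Gene + 2Toxicity - 2  [with Gene=0, Toxicity=8]  = 14

14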